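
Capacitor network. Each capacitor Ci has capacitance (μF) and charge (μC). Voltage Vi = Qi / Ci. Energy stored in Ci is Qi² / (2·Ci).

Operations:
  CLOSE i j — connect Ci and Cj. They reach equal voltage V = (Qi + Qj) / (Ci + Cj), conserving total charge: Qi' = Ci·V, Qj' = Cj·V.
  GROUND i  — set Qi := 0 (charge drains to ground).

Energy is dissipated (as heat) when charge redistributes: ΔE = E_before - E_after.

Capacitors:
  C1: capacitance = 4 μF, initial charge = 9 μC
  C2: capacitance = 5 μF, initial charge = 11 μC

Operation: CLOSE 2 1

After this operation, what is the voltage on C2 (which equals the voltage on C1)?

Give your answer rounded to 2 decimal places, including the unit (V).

Answer: 2.22 V

Derivation:
Initial: C1(4μF, Q=9μC, V=2.25V), C2(5μF, Q=11μC, V=2.20V)
Op 1: CLOSE 2-1: Q_total=20.00, C_total=9.00, V=2.22; Q2=11.11, Q1=8.89; dissipated=0.003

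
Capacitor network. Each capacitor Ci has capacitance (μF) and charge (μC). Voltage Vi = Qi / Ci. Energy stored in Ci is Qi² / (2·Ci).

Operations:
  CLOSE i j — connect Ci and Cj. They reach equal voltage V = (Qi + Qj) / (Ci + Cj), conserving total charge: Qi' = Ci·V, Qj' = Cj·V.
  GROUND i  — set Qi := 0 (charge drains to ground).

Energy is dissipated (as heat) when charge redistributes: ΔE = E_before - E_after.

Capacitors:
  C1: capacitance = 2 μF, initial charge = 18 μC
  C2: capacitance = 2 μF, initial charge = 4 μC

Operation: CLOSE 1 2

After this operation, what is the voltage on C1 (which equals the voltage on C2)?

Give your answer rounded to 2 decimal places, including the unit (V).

Initial: C1(2μF, Q=18μC, V=9.00V), C2(2μF, Q=4μC, V=2.00V)
Op 1: CLOSE 1-2: Q_total=22.00, C_total=4.00, V=5.50; Q1=11.00, Q2=11.00; dissipated=24.500

Answer: 5.50 V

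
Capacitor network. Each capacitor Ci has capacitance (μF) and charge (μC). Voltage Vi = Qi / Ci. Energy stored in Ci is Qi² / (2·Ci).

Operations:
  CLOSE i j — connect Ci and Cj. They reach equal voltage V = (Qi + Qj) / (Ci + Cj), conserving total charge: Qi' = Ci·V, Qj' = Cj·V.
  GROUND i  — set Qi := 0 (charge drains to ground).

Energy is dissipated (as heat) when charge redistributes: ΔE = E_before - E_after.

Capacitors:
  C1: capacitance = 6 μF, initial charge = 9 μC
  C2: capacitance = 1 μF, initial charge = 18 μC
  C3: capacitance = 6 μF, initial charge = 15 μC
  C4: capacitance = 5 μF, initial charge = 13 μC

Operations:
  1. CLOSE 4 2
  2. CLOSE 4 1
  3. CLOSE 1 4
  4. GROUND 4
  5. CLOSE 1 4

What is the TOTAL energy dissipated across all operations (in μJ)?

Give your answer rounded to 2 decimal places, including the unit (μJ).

Answer: 155.89 μJ

Derivation:
Initial: C1(6μF, Q=9μC, V=1.50V), C2(1μF, Q=18μC, V=18.00V), C3(6μF, Q=15μC, V=2.50V), C4(5μF, Q=13μC, V=2.60V)
Op 1: CLOSE 4-2: Q_total=31.00, C_total=6.00, V=5.17; Q4=25.83, Q2=5.17; dissipated=98.817
Op 2: CLOSE 4-1: Q_total=34.83, C_total=11.00, V=3.17; Q4=15.83, Q1=19.00; dissipated=18.333
Op 3: CLOSE 1-4: Q_total=34.83, C_total=11.00, V=3.17; Q1=19.00, Q4=15.83; dissipated=0.000
Op 4: GROUND 4: Q4=0; energy lost=25.069
Op 5: CLOSE 1-4: Q_total=19.00, C_total=11.00, V=1.73; Q1=10.36, Q4=8.64; dissipated=13.674
Total dissipated: 155.894 μJ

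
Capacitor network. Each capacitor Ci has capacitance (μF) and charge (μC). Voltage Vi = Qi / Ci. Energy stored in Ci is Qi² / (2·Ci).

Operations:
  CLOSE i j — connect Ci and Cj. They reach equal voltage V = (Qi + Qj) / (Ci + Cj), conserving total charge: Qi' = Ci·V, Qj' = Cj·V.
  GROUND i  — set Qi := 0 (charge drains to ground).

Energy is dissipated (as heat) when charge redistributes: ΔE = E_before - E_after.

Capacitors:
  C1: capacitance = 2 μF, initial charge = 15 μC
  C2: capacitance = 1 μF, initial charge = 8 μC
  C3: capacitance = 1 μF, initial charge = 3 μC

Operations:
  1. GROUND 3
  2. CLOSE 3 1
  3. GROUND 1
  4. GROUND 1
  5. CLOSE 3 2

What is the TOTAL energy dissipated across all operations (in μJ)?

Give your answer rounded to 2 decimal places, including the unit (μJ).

Initial: C1(2μF, Q=15μC, V=7.50V), C2(1μF, Q=8μC, V=8.00V), C3(1μF, Q=3μC, V=3.00V)
Op 1: GROUND 3: Q3=0; energy lost=4.500
Op 2: CLOSE 3-1: Q_total=15.00, C_total=3.00, V=5.00; Q3=5.00, Q1=10.00; dissipated=18.750
Op 3: GROUND 1: Q1=0; energy lost=25.000
Op 4: GROUND 1: Q1=0; energy lost=0.000
Op 5: CLOSE 3-2: Q_total=13.00, C_total=2.00, V=6.50; Q3=6.50, Q2=6.50; dissipated=2.250
Total dissipated: 50.500 μJ

Answer: 50.50 μJ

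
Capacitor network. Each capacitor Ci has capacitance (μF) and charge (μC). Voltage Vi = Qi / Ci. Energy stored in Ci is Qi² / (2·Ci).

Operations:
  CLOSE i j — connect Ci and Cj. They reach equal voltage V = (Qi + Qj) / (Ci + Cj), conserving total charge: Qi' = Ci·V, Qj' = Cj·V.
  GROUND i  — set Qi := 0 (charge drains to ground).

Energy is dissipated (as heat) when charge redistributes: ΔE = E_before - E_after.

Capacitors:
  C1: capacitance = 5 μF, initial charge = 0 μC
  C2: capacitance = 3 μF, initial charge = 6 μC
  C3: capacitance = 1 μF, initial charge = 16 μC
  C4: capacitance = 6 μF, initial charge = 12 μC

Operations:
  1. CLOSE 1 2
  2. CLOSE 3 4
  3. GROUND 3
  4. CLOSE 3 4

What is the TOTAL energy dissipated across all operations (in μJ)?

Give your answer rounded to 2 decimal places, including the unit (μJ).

Answer: 102.61 μJ

Derivation:
Initial: C1(5μF, Q=0μC, V=0.00V), C2(3μF, Q=6μC, V=2.00V), C3(1μF, Q=16μC, V=16.00V), C4(6μF, Q=12μC, V=2.00V)
Op 1: CLOSE 1-2: Q_total=6.00, C_total=8.00, V=0.75; Q1=3.75, Q2=2.25; dissipated=3.750
Op 2: CLOSE 3-4: Q_total=28.00, C_total=7.00, V=4.00; Q3=4.00, Q4=24.00; dissipated=84.000
Op 3: GROUND 3: Q3=0; energy lost=8.000
Op 4: CLOSE 3-4: Q_total=24.00, C_total=7.00, V=3.43; Q3=3.43, Q4=20.57; dissipated=6.857
Total dissipated: 102.607 μJ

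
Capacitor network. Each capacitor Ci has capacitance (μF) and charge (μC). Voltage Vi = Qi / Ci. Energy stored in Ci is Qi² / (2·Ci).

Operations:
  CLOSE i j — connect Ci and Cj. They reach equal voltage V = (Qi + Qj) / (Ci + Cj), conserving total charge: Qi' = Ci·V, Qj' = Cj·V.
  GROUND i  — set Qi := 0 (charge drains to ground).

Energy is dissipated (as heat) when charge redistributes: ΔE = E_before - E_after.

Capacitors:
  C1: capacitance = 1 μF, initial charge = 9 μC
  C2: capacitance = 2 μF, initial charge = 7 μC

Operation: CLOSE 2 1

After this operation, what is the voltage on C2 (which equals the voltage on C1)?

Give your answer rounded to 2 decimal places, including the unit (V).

Initial: C1(1μF, Q=9μC, V=9.00V), C2(2μF, Q=7μC, V=3.50V)
Op 1: CLOSE 2-1: Q_total=16.00, C_total=3.00, V=5.33; Q2=10.67, Q1=5.33; dissipated=10.083

Answer: 5.33 V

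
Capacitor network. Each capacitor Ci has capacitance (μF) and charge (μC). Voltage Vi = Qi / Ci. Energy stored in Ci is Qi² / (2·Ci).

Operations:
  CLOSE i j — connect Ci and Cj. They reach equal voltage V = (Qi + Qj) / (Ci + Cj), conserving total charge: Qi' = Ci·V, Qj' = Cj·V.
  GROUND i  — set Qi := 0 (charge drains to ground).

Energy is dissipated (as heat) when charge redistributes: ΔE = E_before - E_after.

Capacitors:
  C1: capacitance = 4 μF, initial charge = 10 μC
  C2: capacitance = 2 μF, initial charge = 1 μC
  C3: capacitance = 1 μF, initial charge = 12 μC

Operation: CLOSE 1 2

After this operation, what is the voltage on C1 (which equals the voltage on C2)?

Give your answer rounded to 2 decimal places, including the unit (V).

Initial: C1(4μF, Q=10μC, V=2.50V), C2(2μF, Q=1μC, V=0.50V), C3(1μF, Q=12μC, V=12.00V)
Op 1: CLOSE 1-2: Q_total=11.00, C_total=6.00, V=1.83; Q1=7.33, Q2=3.67; dissipated=2.667

Answer: 1.83 V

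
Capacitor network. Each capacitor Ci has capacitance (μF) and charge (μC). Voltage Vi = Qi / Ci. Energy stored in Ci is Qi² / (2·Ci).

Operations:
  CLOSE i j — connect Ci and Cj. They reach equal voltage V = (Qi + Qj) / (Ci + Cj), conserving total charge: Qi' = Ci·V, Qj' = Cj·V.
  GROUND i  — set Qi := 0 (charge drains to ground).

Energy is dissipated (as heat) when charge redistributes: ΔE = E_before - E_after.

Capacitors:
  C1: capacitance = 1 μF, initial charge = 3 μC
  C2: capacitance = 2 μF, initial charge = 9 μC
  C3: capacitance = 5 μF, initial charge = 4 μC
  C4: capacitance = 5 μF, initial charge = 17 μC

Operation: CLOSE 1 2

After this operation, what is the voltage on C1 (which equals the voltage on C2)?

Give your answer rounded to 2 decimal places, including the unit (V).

Initial: C1(1μF, Q=3μC, V=3.00V), C2(2μF, Q=9μC, V=4.50V), C3(5μF, Q=4μC, V=0.80V), C4(5μF, Q=17μC, V=3.40V)
Op 1: CLOSE 1-2: Q_total=12.00, C_total=3.00, V=4.00; Q1=4.00, Q2=8.00; dissipated=0.750

Answer: 4.00 V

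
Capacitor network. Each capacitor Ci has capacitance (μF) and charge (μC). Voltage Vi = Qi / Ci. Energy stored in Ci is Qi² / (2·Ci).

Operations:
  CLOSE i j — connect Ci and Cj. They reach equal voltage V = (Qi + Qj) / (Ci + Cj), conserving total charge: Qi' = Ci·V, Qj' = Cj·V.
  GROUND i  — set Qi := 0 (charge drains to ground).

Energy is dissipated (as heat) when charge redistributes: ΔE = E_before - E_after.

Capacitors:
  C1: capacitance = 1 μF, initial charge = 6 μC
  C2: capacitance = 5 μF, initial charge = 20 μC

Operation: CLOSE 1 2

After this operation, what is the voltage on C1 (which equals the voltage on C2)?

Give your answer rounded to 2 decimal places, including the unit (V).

Initial: C1(1μF, Q=6μC, V=6.00V), C2(5μF, Q=20μC, V=4.00V)
Op 1: CLOSE 1-2: Q_total=26.00, C_total=6.00, V=4.33; Q1=4.33, Q2=21.67; dissipated=1.667

Answer: 4.33 V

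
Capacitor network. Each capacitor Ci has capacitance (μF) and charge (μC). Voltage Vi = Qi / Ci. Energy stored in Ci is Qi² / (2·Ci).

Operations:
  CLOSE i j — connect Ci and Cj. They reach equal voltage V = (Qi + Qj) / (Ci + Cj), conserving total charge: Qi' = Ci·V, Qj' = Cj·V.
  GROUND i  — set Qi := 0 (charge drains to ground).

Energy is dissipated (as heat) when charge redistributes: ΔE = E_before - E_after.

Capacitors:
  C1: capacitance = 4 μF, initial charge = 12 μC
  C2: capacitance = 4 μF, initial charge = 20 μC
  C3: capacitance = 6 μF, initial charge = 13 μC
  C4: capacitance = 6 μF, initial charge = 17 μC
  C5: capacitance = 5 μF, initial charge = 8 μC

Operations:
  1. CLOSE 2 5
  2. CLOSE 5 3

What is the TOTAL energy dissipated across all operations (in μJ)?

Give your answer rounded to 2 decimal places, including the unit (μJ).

Answer: 14.06 μJ

Derivation:
Initial: C1(4μF, Q=12μC, V=3.00V), C2(4μF, Q=20μC, V=5.00V), C3(6μF, Q=13μC, V=2.17V), C4(6μF, Q=17μC, V=2.83V), C5(5μF, Q=8μC, V=1.60V)
Op 1: CLOSE 2-5: Q_total=28.00, C_total=9.00, V=3.11; Q2=12.44, Q5=15.56; dissipated=12.844
Op 2: CLOSE 5-3: Q_total=28.56, C_total=11.00, V=2.60; Q5=12.98, Q3=15.58; dissipated=1.216
Total dissipated: 14.061 μJ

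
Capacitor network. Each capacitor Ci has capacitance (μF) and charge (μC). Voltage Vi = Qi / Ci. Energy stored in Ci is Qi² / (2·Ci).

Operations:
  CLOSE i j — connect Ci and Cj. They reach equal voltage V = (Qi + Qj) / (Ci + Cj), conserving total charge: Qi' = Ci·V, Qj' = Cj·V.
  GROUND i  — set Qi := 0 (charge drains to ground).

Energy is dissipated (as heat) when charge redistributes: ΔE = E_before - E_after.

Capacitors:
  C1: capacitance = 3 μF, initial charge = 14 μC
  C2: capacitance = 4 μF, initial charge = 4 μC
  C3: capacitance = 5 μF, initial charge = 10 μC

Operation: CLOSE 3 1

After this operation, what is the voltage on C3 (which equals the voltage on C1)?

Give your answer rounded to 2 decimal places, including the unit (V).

Answer: 3.00 V

Derivation:
Initial: C1(3μF, Q=14μC, V=4.67V), C2(4μF, Q=4μC, V=1.00V), C3(5μF, Q=10μC, V=2.00V)
Op 1: CLOSE 3-1: Q_total=24.00, C_total=8.00, V=3.00; Q3=15.00, Q1=9.00; dissipated=6.667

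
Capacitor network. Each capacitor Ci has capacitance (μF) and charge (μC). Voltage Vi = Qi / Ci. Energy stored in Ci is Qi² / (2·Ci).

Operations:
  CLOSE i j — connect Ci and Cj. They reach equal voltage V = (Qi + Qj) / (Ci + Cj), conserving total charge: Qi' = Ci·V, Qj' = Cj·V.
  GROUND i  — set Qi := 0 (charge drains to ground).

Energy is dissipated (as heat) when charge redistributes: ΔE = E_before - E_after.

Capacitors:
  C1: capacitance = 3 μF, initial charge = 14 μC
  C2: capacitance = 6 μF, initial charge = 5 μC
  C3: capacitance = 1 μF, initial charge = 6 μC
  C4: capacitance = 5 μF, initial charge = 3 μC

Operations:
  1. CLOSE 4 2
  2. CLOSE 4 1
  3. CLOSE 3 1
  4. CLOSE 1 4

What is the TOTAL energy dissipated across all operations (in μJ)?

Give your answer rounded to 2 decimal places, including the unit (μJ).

Initial: C1(3μF, Q=14μC, V=4.67V), C2(6μF, Q=5μC, V=0.83V), C3(1μF, Q=6μC, V=6.00V), C4(5μF, Q=3μC, V=0.60V)
Op 1: CLOSE 4-2: Q_total=8.00, C_total=11.00, V=0.73; Q4=3.64, Q2=4.36; dissipated=0.074
Op 2: CLOSE 4-1: Q_total=17.64, C_total=8.00, V=2.20; Q4=11.02, Q1=6.61; dissipated=14.549
Op 3: CLOSE 3-1: Q_total=12.61, C_total=4.00, V=3.15; Q3=3.15, Q1=9.46; dissipated=5.402
Op 4: CLOSE 1-4: Q_total=20.48, C_total=8.00, V=2.56; Q1=7.68, Q4=12.80; dissipated=0.844
Total dissipated: 20.869 μJ

Answer: 20.87 μJ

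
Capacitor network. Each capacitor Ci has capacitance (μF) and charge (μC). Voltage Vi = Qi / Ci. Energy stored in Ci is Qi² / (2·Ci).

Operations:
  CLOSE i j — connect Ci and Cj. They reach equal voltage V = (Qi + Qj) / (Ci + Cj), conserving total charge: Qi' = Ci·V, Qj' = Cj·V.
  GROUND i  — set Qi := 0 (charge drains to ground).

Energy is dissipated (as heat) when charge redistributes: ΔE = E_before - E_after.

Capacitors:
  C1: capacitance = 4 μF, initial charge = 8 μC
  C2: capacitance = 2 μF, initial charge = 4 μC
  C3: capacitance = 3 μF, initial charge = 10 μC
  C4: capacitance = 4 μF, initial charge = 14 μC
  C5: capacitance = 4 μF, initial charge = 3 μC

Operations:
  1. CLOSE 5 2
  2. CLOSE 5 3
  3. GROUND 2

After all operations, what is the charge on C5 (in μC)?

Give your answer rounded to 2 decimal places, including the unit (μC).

Answer: 8.38 μC

Derivation:
Initial: C1(4μF, Q=8μC, V=2.00V), C2(2μF, Q=4μC, V=2.00V), C3(3μF, Q=10μC, V=3.33V), C4(4μF, Q=14μC, V=3.50V), C5(4μF, Q=3μC, V=0.75V)
Op 1: CLOSE 5-2: Q_total=7.00, C_total=6.00, V=1.17; Q5=4.67, Q2=2.33; dissipated=1.042
Op 2: CLOSE 5-3: Q_total=14.67, C_total=7.00, V=2.10; Q5=8.38, Q3=6.29; dissipated=4.024
Op 3: GROUND 2: Q2=0; energy lost=1.361
Final charges: Q1=8.00, Q2=0.00, Q3=6.29, Q4=14.00, Q5=8.38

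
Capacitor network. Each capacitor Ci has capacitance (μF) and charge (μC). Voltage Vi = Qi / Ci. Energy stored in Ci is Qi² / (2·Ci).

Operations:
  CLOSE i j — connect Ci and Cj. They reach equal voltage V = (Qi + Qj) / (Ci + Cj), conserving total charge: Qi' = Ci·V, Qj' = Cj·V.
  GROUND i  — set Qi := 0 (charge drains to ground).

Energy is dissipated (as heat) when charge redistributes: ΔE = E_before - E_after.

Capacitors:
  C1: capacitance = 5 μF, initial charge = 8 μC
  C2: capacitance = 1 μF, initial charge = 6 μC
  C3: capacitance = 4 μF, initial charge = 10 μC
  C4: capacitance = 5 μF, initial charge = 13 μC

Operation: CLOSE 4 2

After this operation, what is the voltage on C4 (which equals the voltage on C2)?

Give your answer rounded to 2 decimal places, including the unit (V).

Initial: C1(5μF, Q=8μC, V=1.60V), C2(1μF, Q=6μC, V=6.00V), C3(4μF, Q=10μC, V=2.50V), C4(5μF, Q=13μC, V=2.60V)
Op 1: CLOSE 4-2: Q_total=19.00, C_total=6.00, V=3.17; Q4=15.83, Q2=3.17; dissipated=4.817

Answer: 3.17 V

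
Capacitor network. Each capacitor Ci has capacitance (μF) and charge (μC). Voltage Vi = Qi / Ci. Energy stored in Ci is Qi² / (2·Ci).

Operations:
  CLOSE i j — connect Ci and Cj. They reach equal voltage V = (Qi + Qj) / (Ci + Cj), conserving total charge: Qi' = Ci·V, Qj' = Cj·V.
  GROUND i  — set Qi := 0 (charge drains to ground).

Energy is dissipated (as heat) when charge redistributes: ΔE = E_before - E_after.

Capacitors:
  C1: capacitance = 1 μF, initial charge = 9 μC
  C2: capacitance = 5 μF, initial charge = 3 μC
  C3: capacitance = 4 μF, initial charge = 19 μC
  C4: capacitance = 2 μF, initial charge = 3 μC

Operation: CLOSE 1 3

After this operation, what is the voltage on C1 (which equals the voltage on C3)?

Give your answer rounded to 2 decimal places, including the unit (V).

Answer: 5.60 V

Derivation:
Initial: C1(1μF, Q=9μC, V=9.00V), C2(5μF, Q=3μC, V=0.60V), C3(4μF, Q=19μC, V=4.75V), C4(2μF, Q=3μC, V=1.50V)
Op 1: CLOSE 1-3: Q_total=28.00, C_total=5.00, V=5.60; Q1=5.60, Q3=22.40; dissipated=7.225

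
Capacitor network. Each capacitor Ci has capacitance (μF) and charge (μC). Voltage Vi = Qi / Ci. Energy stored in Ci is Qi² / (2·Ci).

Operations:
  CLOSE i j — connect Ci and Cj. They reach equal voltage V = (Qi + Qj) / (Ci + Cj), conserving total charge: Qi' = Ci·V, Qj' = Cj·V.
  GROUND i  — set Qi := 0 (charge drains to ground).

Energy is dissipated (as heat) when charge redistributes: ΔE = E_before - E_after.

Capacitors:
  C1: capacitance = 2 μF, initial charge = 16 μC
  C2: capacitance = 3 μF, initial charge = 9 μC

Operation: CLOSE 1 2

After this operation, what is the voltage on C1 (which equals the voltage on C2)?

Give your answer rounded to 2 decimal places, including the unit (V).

Answer: 5.00 V

Derivation:
Initial: C1(2μF, Q=16μC, V=8.00V), C2(3μF, Q=9μC, V=3.00V)
Op 1: CLOSE 1-2: Q_total=25.00, C_total=5.00, V=5.00; Q1=10.00, Q2=15.00; dissipated=15.000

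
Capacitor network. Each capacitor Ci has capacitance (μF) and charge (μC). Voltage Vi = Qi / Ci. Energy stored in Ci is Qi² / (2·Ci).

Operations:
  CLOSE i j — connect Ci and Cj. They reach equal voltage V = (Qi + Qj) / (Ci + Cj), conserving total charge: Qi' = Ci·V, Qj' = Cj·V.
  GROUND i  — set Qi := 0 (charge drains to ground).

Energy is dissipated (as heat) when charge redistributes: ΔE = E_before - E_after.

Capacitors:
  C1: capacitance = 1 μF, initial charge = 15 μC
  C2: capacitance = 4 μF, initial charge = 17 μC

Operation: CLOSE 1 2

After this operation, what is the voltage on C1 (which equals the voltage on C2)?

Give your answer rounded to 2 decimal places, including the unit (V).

Initial: C1(1μF, Q=15μC, V=15.00V), C2(4μF, Q=17μC, V=4.25V)
Op 1: CLOSE 1-2: Q_total=32.00, C_total=5.00, V=6.40; Q1=6.40, Q2=25.60; dissipated=46.225

Answer: 6.40 V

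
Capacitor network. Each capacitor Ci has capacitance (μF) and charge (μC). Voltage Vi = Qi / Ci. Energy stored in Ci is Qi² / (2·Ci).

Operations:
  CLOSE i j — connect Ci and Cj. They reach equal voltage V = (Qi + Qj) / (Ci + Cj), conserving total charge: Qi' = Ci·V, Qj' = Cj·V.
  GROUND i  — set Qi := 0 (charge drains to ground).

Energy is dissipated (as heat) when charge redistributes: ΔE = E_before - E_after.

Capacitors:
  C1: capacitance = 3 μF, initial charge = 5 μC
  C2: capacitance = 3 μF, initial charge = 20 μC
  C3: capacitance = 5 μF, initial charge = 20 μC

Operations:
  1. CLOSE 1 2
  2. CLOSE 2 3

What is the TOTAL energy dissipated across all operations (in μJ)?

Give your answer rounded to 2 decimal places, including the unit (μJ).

Answer: 18.78 μJ

Derivation:
Initial: C1(3μF, Q=5μC, V=1.67V), C2(3μF, Q=20μC, V=6.67V), C3(5μF, Q=20μC, V=4.00V)
Op 1: CLOSE 1-2: Q_total=25.00, C_total=6.00, V=4.17; Q1=12.50, Q2=12.50; dissipated=18.750
Op 2: CLOSE 2-3: Q_total=32.50, C_total=8.00, V=4.06; Q2=12.19, Q3=20.31; dissipated=0.026
Total dissipated: 18.776 μJ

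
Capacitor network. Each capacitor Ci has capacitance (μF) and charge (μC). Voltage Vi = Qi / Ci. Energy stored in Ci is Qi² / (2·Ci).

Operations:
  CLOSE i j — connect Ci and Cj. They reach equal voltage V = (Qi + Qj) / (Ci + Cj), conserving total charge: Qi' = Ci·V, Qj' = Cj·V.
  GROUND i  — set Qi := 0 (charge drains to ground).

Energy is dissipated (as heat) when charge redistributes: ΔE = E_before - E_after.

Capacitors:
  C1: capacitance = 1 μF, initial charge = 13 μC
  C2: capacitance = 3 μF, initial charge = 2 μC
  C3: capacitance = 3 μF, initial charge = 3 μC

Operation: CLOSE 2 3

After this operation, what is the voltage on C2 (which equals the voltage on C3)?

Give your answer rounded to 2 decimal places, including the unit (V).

Initial: C1(1μF, Q=13μC, V=13.00V), C2(3μF, Q=2μC, V=0.67V), C3(3μF, Q=3μC, V=1.00V)
Op 1: CLOSE 2-3: Q_total=5.00, C_total=6.00, V=0.83; Q2=2.50, Q3=2.50; dissipated=0.083

Answer: 0.83 V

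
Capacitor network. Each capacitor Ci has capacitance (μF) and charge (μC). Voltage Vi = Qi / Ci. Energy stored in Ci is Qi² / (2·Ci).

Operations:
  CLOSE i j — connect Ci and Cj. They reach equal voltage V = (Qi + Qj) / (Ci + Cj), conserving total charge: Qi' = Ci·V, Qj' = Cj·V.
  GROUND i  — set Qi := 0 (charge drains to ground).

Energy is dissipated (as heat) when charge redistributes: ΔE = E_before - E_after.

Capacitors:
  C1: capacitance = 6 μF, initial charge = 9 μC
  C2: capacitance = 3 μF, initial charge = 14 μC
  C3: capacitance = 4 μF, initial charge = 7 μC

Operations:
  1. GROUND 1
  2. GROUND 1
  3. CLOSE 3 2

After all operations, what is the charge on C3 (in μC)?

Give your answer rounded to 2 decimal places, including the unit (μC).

Initial: C1(6μF, Q=9μC, V=1.50V), C2(3μF, Q=14μC, V=4.67V), C3(4μF, Q=7μC, V=1.75V)
Op 1: GROUND 1: Q1=0; energy lost=6.750
Op 2: GROUND 1: Q1=0; energy lost=0.000
Op 3: CLOSE 3-2: Q_total=21.00, C_total=7.00, V=3.00; Q3=12.00, Q2=9.00; dissipated=7.292
Final charges: Q1=0.00, Q2=9.00, Q3=12.00

Answer: 12.00 μC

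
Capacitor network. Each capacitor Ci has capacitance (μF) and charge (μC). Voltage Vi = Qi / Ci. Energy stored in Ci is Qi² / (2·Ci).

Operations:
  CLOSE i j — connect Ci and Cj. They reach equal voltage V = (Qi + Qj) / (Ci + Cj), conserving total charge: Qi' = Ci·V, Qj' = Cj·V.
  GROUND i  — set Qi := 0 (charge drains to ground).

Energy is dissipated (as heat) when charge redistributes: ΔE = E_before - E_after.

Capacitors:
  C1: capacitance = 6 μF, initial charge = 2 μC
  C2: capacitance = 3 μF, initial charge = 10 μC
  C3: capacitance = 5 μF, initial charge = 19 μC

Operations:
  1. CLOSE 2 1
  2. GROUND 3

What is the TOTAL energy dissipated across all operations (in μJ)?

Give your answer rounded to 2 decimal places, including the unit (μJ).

Answer: 45.10 μJ

Derivation:
Initial: C1(6μF, Q=2μC, V=0.33V), C2(3μF, Q=10μC, V=3.33V), C3(5μF, Q=19μC, V=3.80V)
Op 1: CLOSE 2-1: Q_total=12.00, C_total=9.00, V=1.33; Q2=4.00, Q1=8.00; dissipated=9.000
Op 2: GROUND 3: Q3=0; energy lost=36.100
Total dissipated: 45.100 μJ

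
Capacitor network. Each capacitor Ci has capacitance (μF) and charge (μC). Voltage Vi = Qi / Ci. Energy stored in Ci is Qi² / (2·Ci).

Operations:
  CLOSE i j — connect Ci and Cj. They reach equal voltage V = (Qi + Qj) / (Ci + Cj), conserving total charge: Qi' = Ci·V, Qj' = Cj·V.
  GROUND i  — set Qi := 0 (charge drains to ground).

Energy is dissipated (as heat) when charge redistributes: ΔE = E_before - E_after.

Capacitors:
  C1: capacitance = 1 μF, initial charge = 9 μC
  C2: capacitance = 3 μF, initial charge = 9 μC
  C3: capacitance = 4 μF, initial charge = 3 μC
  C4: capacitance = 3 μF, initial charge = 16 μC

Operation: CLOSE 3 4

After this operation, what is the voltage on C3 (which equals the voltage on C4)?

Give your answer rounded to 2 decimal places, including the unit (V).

Initial: C1(1μF, Q=9μC, V=9.00V), C2(3μF, Q=9μC, V=3.00V), C3(4μF, Q=3μC, V=0.75V), C4(3μF, Q=16μC, V=5.33V)
Op 1: CLOSE 3-4: Q_total=19.00, C_total=7.00, V=2.71; Q3=10.86, Q4=8.14; dissipated=18.006

Answer: 2.71 V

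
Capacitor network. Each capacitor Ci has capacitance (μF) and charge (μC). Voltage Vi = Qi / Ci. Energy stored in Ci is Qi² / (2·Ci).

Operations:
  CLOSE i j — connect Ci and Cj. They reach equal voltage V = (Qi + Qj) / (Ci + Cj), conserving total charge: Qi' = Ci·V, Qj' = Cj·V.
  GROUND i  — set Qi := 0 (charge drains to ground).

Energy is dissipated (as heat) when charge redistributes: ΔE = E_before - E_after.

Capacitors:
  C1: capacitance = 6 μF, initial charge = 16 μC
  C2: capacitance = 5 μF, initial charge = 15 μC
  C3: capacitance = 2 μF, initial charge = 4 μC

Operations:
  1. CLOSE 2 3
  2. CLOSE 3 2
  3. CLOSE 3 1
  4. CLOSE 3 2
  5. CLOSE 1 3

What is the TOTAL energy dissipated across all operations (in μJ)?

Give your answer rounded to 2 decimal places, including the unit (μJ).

Initial: C1(6μF, Q=16μC, V=2.67V), C2(5μF, Q=15μC, V=3.00V), C3(2μF, Q=4μC, V=2.00V)
Op 1: CLOSE 2-3: Q_total=19.00, C_total=7.00, V=2.71; Q2=13.57, Q3=5.43; dissipated=0.714
Op 2: CLOSE 3-2: Q_total=19.00, C_total=7.00, V=2.71; Q3=5.43, Q2=13.57; dissipated=0.000
Op 3: CLOSE 3-1: Q_total=21.43, C_total=8.00, V=2.68; Q3=5.36, Q1=16.07; dissipated=0.002
Op 4: CLOSE 3-2: Q_total=18.93, C_total=7.00, V=2.70; Q3=5.41, Q2=13.52; dissipated=0.001
Op 5: CLOSE 1-3: Q_total=21.48, C_total=8.00, V=2.68; Q1=16.11, Q3=5.37; dissipated=0.000
Total dissipated: 0.717 μJ

Answer: 0.72 μJ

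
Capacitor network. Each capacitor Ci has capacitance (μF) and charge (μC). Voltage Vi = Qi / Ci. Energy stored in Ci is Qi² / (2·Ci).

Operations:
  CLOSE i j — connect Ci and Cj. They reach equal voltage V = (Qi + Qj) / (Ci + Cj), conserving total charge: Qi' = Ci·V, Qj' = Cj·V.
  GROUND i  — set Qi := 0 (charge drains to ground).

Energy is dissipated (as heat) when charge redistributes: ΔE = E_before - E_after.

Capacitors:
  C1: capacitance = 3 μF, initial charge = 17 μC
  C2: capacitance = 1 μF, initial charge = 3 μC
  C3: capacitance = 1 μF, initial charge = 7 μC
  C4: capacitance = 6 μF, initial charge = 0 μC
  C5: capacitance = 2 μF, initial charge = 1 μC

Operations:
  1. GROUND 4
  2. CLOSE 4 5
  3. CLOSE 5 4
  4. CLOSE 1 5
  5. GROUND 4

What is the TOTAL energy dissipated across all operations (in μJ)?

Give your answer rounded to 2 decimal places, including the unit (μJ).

Initial: C1(3μF, Q=17μC, V=5.67V), C2(1μF, Q=3μC, V=3.00V), C3(1μF, Q=7μC, V=7.00V), C4(6μF, Q=0μC, V=0.00V), C5(2μF, Q=1μC, V=0.50V)
Op 1: GROUND 4: Q4=0; energy lost=0.000
Op 2: CLOSE 4-5: Q_total=1.00, C_total=8.00, V=0.12; Q4=0.75, Q5=0.25; dissipated=0.188
Op 3: CLOSE 5-4: Q_total=1.00, C_total=8.00, V=0.12; Q5=0.25, Q4=0.75; dissipated=0.000
Op 4: CLOSE 1-5: Q_total=17.25, C_total=5.00, V=3.45; Q1=10.35, Q5=6.90; dissipated=18.426
Op 5: GROUND 4: Q4=0; energy lost=0.047
Total dissipated: 18.660 μJ

Answer: 18.66 μJ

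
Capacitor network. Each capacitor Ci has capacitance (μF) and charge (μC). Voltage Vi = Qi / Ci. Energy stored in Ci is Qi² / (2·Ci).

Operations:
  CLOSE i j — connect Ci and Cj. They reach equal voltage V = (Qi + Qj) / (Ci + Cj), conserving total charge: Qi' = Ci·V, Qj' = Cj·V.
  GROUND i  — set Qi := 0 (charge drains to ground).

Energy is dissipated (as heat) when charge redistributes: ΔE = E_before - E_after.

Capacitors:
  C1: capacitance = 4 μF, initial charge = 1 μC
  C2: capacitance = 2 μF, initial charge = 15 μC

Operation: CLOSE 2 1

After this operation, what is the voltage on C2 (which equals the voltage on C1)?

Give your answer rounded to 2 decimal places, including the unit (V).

Answer: 2.67 V

Derivation:
Initial: C1(4μF, Q=1μC, V=0.25V), C2(2μF, Q=15μC, V=7.50V)
Op 1: CLOSE 2-1: Q_total=16.00, C_total=6.00, V=2.67; Q2=5.33, Q1=10.67; dissipated=35.042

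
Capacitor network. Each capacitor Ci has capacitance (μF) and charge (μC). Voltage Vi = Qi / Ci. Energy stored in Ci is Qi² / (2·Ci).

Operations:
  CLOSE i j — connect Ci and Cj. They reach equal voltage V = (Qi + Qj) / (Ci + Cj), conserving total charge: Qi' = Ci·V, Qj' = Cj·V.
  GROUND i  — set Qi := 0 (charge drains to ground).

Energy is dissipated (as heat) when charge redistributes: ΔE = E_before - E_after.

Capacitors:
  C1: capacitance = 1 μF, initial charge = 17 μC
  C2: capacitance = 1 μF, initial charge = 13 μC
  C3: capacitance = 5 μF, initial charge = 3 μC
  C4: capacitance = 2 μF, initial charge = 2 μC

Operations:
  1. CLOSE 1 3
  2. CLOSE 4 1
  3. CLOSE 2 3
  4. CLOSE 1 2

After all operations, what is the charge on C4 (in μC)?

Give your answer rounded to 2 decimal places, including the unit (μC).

Answer: 3.56 μC

Derivation:
Initial: C1(1μF, Q=17μC, V=17.00V), C2(1μF, Q=13μC, V=13.00V), C3(5μF, Q=3μC, V=0.60V), C4(2μF, Q=2μC, V=1.00V)
Op 1: CLOSE 1-3: Q_total=20.00, C_total=6.00, V=3.33; Q1=3.33, Q3=16.67; dissipated=112.067
Op 2: CLOSE 4-1: Q_total=5.33, C_total=3.00, V=1.78; Q4=3.56, Q1=1.78; dissipated=1.815
Op 3: CLOSE 2-3: Q_total=29.67, C_total=6.00, V=4.94; Q2=4.94, Q3=24.72; dissipated=38.935
Op 4: CLOSE 1-2: Q_total=6.72, C_total=2.00, V=3.36; Q1=3.36, Q2=3.36; dissipated=2.507
Final charges: Q1=3.36, Q2=3.36, Q3=24.72, Q4=3.56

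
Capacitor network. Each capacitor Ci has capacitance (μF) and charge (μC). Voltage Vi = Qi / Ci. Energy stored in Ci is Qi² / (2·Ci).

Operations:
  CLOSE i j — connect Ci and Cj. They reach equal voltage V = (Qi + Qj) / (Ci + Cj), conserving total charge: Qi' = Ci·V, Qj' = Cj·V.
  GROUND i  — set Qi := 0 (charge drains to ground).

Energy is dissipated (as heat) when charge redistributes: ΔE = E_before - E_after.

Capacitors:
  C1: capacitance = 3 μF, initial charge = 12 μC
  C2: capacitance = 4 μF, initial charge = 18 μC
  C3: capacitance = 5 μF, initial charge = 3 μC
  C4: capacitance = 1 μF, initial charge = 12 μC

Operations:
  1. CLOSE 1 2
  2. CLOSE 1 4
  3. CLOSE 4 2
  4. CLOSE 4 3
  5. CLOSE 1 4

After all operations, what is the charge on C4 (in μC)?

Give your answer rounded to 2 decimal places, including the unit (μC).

Initial: C1(3μF, Q=12μC, V=4.00V), C2(4μF, Q=18μC, V=4.50V), C3(5μF, Q=3μC, V=0.60V), C4(1μF, Q=12μC, V=12.00V)
Op 1: CLOSE 1-2: Q_total=30.00, C_total=7.00, V=4.29; Q1=12.86, Q2=17.14; dissipated=0.214
Op 2: CLOSE 1-4: Q_total=24.86, C_total=4.00, V=6.21; Q1=18.64, Q4=6.21; dissipated=22.316
Op 3: CLOSE 4-2: Q_total=23.36, C_total=5.00, V=4.67; Q4=4.67, Q2=18.69; dissipated=1.488
Op 4: CLOSE 4-3: Q_total=7.67, C_total=6.00, V=1.28; Q4=1.28, Q3=6.39; dissipated=6.907
Op 5: CLOSE 1-4: Q_total=19.92, C_total=4.00, V=4.98; Q1=14.94, Q4=4.98; dissipated=9.135
Final charges: Q1=14.94, Q2=18.69, Q3=6.39, Q4=4.98

Answer: 4.98 μC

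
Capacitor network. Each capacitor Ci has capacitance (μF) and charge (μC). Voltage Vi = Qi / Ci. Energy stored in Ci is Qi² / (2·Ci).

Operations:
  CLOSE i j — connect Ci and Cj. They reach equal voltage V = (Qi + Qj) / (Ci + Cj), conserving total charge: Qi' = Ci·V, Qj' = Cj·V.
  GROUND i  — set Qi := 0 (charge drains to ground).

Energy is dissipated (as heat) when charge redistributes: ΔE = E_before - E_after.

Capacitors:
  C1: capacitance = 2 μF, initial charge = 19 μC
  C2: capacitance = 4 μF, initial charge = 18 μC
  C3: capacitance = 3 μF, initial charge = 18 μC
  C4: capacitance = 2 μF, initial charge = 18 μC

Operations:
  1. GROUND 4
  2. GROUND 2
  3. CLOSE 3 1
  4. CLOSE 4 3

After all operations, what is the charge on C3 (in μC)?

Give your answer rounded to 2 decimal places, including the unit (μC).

Initial: C1(2μF, Q=19μC, V=9.50V), C2(4μF, Q=18μC, V=4.50V), C3(3μF, Q=18μC, V=6.00V), C4(2μF, Q=18μC, V=9.00V)
Op 1: GROUND 4: Q4=0; energy lost=81.000
Op 2: GROUND 2: Q2=0; energy lost=40.500
Op 3: CLOSE 3-1: Q_total=37.00, C_total=5.00, V=7.40; Q3=22.20, Q1=14.80; dissipated=7.350
Op 4: CLOSE 4-3: Q_total=22.20, C_total=5.00, V=4.44; Q4=8.88, Q3=13.32; dissipated=32.856
Final charges: Q1=14.80, Q2=0.00, Q3=13.32, Q4=8.88

Answer: 13.32 μC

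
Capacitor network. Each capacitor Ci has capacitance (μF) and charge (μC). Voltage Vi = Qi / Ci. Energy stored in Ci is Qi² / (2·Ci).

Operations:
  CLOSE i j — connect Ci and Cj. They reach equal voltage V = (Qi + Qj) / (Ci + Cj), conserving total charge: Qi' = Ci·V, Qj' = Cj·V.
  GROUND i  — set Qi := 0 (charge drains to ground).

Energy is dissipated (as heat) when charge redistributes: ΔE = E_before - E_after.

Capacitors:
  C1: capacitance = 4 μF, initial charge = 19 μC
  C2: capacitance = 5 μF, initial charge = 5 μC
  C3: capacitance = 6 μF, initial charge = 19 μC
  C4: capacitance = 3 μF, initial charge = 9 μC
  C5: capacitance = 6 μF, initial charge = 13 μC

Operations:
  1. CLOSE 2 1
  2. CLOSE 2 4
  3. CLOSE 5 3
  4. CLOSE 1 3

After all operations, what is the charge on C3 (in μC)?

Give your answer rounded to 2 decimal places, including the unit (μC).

Answer: 16.00 μC

Derivation:
Initial: C1(4μF, Q=19μC, V=4.75V), C2(5μF, Q=5μC, V=1.00V), C3(6μF, Q=19μC, V=3.17V), C4(3μF, Q=9μC, V=3.00V), C5(6μF, Q=13μC, V=2.17V)
Op 1: CLOSE 2-1: Q_total=24.00, C_total=9.00, V=2.67; Q2=13.33, Q1=10.67; dissipated=15.625
Op 2: CLOSE 2-4: Q_total=22.33, C_total=8.00, V=2.79; Q2=13.96, Q4=8.38; dissipated=0.104
Op 3: CLOSE 5-3: Q_total=32.00, C_total=12.00, V=2.67; Q5=16.00, Q3=16.00; dissipated=1.500
Op 4: CLOSE 1-3: Q_total=26.67, C_total=10.00, V=2.67; Q1=10.67, Q3=16.00; dissipated=0.000
Final charges: Q1=10.67, Q2=13.96, Q3=16.00, Q4=8.38, Q5=16.00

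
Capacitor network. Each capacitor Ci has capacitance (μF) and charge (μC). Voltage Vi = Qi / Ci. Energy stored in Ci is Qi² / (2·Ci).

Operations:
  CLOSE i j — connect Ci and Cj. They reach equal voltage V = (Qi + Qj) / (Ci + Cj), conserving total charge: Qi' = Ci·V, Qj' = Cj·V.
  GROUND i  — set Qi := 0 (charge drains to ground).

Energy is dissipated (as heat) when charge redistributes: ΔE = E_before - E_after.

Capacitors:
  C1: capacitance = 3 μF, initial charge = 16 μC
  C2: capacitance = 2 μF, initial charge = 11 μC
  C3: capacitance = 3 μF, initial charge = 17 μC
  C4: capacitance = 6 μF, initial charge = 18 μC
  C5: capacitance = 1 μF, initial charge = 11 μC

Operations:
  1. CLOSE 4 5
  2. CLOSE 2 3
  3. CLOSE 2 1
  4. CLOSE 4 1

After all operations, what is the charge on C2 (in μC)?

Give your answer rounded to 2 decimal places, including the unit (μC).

Initial: C1(3μF, Q=16μC, V=5.33V), C2(2μF, Q=11μC, V=5.50V), C3(3μF, Q=17μC, V=5.67V), C4(6μF, Q=18μC, V=3.00V), C5(1μF, Q=11μC, V=11.00V)
Op 1: CLOSE 4-5: Q_total=29.00, C_total=7.00, V=4.14; Q4=24.86, Q5=4.14; dissipated=27.429
Op 2: CLOSE 2-3: Q_total=28.00, C_total=5.00, V=5.60; Q2=11.20, Q3=16.80; dissipated=0.017
Op 3: CLOSE 2-1: Q_total=27.20, C_total=5.00, V=5.44; Q2=10.88, Q1=16.32; dissipated=0.043
Op 4: CLOSE 4-1: Q_total=41.18, C_total=9.00, V=4.58; Q4=27.45, Q1=13.73; dissipated=1.683
Final charges: Q1=13.73, Q2=10.88, Q3=16.80, Q4=27.45, Q5=4.14

Answer: 10.88 μC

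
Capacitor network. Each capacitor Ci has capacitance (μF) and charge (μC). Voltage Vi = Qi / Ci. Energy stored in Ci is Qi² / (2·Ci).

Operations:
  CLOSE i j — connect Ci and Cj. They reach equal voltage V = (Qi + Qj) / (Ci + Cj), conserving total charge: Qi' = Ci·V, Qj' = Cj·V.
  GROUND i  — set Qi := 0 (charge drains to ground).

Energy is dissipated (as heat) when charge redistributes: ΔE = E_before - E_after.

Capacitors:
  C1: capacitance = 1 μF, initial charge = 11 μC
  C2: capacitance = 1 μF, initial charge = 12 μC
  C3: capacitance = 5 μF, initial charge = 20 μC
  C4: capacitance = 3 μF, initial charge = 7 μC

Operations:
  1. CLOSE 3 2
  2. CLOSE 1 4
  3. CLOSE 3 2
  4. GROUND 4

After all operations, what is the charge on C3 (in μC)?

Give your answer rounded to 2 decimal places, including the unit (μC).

Answer: 26.67 μC

Derivation:
Initial: C1(1μF, Q=11μC, V=11.00V), C2(1μF, Q=12μC, V=12.00V), C3(5μF, Q=20μC, V=4.00V), C4(3μF, Q=7μC, V=2.33V)
Op 1: CLOSE 3-2: Q_total=32.00, C_total=6.00, V=5.33; Q3=26.67, Q2=5.33; dissipated=26.667
Op 2: CLOSE 1-4: Q_total=18.00, C_total=4.00, V=4.50; Q1=4.50, Q4=13.50; dissipated=28.167
Op 3: CLOSE 3-2: Q_total=32.00, C_total=6.00, V=5.33; Q3=26.67, Q2=5.33; dissipated=0.000
Op 4: GROUND 4: Q4=0; energy lost=30.375
Final charges: Q1=4.50, Q2=5.33, Q3=26.67, Q4=0.00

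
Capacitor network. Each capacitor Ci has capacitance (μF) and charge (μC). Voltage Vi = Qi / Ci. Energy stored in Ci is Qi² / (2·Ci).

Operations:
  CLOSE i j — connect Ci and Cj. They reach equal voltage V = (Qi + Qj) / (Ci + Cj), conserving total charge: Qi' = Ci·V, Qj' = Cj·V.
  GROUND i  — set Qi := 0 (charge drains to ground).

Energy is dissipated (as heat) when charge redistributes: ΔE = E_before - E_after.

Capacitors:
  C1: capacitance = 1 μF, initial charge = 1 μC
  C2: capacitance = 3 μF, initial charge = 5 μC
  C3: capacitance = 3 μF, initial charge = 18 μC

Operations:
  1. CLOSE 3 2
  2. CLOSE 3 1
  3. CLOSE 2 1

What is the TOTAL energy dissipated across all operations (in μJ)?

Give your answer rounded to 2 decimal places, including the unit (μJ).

Answer: 17.28 μJ

Derivation:
Initial: C1(1μF, Q=1μC, V=1.00V), C2(3μF, Q=5μC, V=1.67V), C3(3μF, Q=18μC, V=6.00V)
Op 1: CLOSE 3-2: Q_total=23.00, C_total=6.00, V=3.83; Q3=11.50, Q2=11.50; dissipated=14.083
Op 2: CLOSE 3-1: Q_total=12.50, C_total=4.00, V=3.12; Q3=9.38, Q1=3.12; dissipated=3.010
Op 3: CLOSE 2-1: Q_total=14.62, C_total=4.00, V=3.66; Q2=10.97, Q1=3.66; dissipated=0.188
Total dissipated: 17.282 μJ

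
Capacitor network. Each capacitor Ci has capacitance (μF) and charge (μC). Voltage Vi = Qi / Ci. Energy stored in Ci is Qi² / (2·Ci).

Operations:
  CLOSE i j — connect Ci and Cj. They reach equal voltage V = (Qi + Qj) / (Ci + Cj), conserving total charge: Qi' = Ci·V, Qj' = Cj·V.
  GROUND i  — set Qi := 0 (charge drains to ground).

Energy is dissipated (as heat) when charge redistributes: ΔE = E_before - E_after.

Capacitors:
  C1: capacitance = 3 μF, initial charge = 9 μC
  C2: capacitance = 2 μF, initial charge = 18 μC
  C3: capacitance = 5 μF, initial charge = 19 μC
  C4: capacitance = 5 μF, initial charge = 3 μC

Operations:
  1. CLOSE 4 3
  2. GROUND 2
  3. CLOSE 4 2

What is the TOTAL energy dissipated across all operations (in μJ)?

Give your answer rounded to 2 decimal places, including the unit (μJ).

Initial: C1(3μF, Q=9μC, V=3.00V), C2(2μF, Q=18μC, V=9.00V), C3(5μF, Q=19μC, V=3.80V), C4(5μF, Q=3μC, V=0.60V)
Op 1: CLOSE 4-3: Q_total=22.00, C_total=10.00, V=2.20; Q4=11.00, Q3=11.00; dissipated=12.800
Op 2: GROUND 2: Q2=0; energy lost=81.000
Op 3: CLOSE 4-2: Q_total=11.00, C_total=7.00, V=1.57; Q4=7.86, Q2=3.14; dissipated=3.457
Total dissipated: 97.257 μJ

Answer: 97.26 μJ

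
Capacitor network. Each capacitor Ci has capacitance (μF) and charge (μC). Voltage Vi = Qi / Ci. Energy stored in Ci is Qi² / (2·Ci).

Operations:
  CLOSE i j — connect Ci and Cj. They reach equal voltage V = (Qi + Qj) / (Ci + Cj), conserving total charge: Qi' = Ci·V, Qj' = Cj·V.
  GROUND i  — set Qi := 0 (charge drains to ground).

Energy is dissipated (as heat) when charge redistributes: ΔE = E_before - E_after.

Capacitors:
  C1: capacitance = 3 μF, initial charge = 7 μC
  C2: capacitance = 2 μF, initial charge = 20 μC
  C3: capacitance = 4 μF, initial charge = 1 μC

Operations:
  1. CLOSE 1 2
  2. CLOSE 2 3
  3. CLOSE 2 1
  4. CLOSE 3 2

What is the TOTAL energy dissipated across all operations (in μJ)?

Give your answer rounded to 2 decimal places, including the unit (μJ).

Initial: C1(3μF, Q=7μC, V=2.33V), C2(2μF, Q=20μC, V=10.00V), C3(4μF, Q=1μC, V=0.25V)
Op 1: CLOSE 1-2: Q_total=27.00, C_total=5.00, V=5.40; Q1=16.20, Q2=10.80; dissipated=35.267
Op 2: CLOSE 2-3: Q_total=11.80, C_total=6.00, V=1.97; Q2=3.93, Q3=7.87; dissipated=17.682
Op 3: CLOSE 2-1: Q_total=20.13, C_total=5.00, V=4.03; Q2=8.05, Q1=12.08; dissipated=7.073
Op 4: CLOSE 3-2: Q_total=15.92, C_total=6.00, V=2.65; Q3=10.61, Q2=5.31; dissipated=2.829
Total dissipated: 62.850 μJ

Answer: 62.85 μJ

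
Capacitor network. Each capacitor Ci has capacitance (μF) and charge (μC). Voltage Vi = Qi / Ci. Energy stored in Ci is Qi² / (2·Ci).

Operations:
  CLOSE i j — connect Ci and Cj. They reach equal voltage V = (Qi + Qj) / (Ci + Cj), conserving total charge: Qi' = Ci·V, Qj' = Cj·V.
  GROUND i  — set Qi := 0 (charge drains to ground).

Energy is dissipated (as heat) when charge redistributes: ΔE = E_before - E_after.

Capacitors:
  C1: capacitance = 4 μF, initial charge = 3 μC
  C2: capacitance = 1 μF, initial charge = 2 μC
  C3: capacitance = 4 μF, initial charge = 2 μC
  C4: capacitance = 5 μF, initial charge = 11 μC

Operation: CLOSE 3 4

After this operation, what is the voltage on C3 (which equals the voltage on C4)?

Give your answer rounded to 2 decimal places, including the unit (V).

Initial: C1(4μF, Q=3μC, V=0.75V), C2(1μF, Q=2μC, V=2.00V), C3(4μF, Q=2μC, V=0.50V), C4(5μF, Q=11μC, V=2.20V)
Op 1: CLOSE 3-4: Q_total=13.00, C_total=9.00, V=1.44; Q3=5.78, Q4=7.22; dissipated=3.211

Answer: 1.44 V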